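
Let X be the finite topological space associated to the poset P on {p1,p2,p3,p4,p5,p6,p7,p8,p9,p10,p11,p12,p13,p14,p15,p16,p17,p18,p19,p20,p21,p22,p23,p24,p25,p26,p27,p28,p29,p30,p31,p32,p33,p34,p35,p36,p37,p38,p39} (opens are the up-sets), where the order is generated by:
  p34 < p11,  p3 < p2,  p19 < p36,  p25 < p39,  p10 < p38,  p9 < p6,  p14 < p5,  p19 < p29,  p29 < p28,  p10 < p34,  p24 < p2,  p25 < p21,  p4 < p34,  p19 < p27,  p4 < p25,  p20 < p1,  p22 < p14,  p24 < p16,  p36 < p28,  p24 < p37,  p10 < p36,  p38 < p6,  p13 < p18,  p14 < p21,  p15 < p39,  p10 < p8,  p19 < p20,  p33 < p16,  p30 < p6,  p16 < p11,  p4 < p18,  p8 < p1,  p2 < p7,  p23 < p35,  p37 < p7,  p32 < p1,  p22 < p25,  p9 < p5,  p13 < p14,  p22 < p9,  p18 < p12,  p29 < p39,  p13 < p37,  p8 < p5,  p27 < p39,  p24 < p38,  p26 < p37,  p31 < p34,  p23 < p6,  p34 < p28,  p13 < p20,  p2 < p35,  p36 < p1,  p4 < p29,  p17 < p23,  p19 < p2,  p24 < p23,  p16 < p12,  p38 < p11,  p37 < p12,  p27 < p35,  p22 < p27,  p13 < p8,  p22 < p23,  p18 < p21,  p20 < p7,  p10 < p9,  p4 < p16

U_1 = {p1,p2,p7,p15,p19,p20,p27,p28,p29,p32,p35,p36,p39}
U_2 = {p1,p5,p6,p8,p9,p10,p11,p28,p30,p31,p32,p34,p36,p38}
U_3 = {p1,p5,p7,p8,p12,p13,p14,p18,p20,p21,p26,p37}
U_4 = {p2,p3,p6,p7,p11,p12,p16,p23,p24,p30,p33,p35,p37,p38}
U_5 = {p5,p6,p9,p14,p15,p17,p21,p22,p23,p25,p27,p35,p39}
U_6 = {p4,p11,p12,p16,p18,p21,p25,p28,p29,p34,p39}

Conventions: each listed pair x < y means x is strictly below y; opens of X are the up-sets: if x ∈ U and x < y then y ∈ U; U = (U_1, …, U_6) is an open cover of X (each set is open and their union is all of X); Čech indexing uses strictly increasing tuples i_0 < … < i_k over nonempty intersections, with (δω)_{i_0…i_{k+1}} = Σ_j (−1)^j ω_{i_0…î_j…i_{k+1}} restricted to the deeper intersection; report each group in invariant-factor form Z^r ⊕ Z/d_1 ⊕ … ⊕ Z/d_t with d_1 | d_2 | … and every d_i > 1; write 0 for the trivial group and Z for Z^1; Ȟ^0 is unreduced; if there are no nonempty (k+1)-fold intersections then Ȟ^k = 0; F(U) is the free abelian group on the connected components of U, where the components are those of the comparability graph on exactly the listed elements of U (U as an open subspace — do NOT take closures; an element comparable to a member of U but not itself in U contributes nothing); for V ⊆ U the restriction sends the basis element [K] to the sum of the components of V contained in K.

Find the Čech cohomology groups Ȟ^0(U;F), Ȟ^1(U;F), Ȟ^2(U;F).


nonempty overlaps:
  U12={p1,p28,p32,p36} U13={p1,p7,p20} U14={p2,p7,p35} U15={p15,p27,p35,p39} U16={p28,p29,p39} U23={p1,p5,p8} U24={p6,p11,p30,p38} U25={p5,p6,p9} U26={p11,p28,p34} U34={p7,p12,p37} U35={p5,p14,p21} U36={p12,p18,p21} U45={p6,p23,p35} U46={p11,p12,p16} U56={p21,p25,p39}
  U123={p1} U126={p28} U134={p7} U145={p35} U156={p39} U235={p5} U245={p6} U246={p11} U346={p12} U356={p21}
components per intersection:
  U1: {p1,p2,p7,p15,p19,p20,p27,p28,p29,p32,p35,p36,p39}
  U2: {p1,p5,p6,p8,p9,p10,p11,p28,p30,p31,p32,p34,p36,p38}
  U3: {p1,p5,p7,p8,p12,p13,p14,p18,p20,p21,p26,p37}
  U4: {p2,p3,p6,p7,p11,p12,p16,p23,p24,p30,p33,p35,p37,p38}
  U5: {p5,p6,p9,p14,p15,p17,p21,p22,p23,p25,p27,p35,p39}
  U6: {p4,p11,p12,p16,p18,p21,p25,p28,p29,p34,p39}
  U12: {p1,p28,p32,p36}
  U13: {p1,p7,p20}
  U14: {p2,p7,p35}
  U15: {p15,p27,p35,p39}
  U16: {p28,p29,p39}
  U23: {p1,p5,p8}
  U24: {p6,p11,p30,p38}
  U25: {p5,p6,p9}
  U26: {p11,p28,p34}
  U34: {p7,p12,p37}
  U35: {p5,p14,p21}
  U36: {p12,p18,p21}
  U45: {p6,p23,p35}
  U46: {p11,p12,p16}
  U56: {p21,p25,p39}
  U123: {p1}
  U126: {p28}
  U134: {p7}
  U145: {p35}
  U156: {p39}
  U235: {p5}
  U245: {p6}
  U246: {p11}
  U346: {p12}
  U356: {p21}
C dims 6,15,10; δ0: rk 5, SNF 1^5; δ1: rk 10, SNF 1^9·2
degree 0: 6−5−0 = 1 → Ȟ^0 ≅ Z
degree 1: 15−10−5 = 0 → Ȟ^1 ≅ 0
degree 2: 10−0−10 = 0 plus torsion [2] → Ȟ^2 ≅ Z/2

Ȟ^0(U;F) ≅ Z, Ȟ^1(U;F) ≅ 0, Ȟ^2(U;F) ≅ Z/2


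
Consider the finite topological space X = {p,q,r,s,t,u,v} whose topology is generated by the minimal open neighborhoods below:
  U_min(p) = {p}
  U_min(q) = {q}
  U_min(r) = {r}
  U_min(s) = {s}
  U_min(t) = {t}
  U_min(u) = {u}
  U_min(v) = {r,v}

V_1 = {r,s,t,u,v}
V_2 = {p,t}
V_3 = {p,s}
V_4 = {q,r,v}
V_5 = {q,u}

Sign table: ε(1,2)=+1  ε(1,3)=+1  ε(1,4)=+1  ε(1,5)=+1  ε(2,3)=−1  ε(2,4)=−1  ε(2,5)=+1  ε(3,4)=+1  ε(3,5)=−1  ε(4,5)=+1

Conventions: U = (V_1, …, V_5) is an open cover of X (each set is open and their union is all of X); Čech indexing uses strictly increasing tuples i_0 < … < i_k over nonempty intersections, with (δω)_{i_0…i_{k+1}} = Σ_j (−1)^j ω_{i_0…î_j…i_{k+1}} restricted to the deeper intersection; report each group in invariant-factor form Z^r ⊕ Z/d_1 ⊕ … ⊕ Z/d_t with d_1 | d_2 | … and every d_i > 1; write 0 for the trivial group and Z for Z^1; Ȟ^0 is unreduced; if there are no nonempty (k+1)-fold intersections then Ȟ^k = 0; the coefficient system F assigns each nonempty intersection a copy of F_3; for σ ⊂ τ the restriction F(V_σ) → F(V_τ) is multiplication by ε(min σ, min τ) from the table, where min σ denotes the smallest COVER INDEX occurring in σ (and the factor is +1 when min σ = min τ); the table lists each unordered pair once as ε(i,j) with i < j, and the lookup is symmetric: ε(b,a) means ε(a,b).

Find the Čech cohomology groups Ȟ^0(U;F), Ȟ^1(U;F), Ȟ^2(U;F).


nerve of the cover:
  V12={t} V13={s} V14={r,v} V15={u} V23={p} V45={q}
C dims 5,6; δ0: rk_F3 5
Ȟ^0 = (5 − 5) − 0 = 0, so Ȟ^0 ≅ 0
Ȟ^1 = (6 − 0) − 5 = 1, so Ȟ^1 ≅ Z/3
Ȟ^2 = (0 − 0) − 0 = 0, so Ȟ^2 ≅ 0

Ȟ^0 = 0; Ȟ^1 = Z/3; Ȟ^2 = 0


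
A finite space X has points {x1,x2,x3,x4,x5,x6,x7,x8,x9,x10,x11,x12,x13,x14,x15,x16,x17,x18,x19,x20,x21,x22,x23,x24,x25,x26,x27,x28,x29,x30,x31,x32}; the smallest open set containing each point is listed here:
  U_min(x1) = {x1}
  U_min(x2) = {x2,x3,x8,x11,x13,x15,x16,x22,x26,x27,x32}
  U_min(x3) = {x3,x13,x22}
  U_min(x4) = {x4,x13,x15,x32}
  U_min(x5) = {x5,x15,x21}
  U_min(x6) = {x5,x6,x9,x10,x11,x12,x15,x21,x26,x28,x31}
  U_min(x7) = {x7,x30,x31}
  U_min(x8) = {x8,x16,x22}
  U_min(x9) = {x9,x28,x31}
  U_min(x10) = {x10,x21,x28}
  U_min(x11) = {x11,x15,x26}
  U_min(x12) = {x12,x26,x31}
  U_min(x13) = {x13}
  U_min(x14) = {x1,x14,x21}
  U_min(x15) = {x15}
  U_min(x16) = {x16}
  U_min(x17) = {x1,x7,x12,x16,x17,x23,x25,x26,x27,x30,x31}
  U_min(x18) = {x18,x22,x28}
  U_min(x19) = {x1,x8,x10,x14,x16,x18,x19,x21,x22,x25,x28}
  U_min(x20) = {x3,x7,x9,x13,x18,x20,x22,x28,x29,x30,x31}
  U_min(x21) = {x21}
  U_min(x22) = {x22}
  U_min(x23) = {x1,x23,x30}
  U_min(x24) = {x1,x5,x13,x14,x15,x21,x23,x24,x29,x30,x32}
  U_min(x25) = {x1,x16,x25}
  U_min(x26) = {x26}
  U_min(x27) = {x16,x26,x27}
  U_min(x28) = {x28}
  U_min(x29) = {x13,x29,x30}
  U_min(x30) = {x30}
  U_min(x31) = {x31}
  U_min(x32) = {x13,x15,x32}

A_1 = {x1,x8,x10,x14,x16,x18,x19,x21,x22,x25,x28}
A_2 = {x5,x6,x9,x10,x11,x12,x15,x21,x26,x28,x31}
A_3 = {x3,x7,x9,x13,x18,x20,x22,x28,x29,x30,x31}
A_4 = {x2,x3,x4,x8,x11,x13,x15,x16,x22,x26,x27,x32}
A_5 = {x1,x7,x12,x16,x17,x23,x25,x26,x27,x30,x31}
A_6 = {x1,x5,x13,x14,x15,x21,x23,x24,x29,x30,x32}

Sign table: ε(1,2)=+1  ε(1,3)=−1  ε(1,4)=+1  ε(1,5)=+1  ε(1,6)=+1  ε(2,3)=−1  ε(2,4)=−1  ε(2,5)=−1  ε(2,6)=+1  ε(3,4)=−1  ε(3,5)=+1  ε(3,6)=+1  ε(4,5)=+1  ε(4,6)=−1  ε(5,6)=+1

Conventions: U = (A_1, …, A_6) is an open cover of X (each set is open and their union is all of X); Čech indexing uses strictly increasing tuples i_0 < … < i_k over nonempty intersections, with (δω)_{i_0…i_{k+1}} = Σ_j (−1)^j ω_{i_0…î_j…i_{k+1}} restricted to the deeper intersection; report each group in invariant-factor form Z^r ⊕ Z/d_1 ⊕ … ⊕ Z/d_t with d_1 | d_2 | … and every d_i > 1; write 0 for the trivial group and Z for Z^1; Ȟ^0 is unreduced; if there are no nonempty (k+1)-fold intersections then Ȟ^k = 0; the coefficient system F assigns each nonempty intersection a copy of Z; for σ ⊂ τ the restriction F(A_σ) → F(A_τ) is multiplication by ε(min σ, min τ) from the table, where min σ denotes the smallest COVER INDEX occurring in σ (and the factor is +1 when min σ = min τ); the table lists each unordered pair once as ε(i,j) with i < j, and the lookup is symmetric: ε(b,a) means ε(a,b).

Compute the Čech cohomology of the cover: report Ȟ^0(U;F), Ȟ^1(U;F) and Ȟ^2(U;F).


Ȟ^0 = 0,  Ȟ^1 = Z/2,  Ȟ^2 = Z

nonempty overlaps:
  A12={x10,x21,x28} A13={x18,x22,x28} A14={x8,x16,x22} A15={x1,x16,x25} A16={x1,x14,x21} A23={x9,x28,x31} A24={x11,x15,x26} A25={x12,x26,x31} A26={x5,x15,x21} A34={x3,x13,x22} A35={x7,x30,x31} A36={x13,x29,x30} A45={x16,x26,x27} A46={x13,x15,x32} A56={x1,x23,x30}
  A123={x28} A126={x21} A134={x22} A145={x16} A156={x1} A235={x31} A245={x26} A246={x15} A346={x13} A356={x30}
C dims 6,15,10; δ0: rk 6, SNF 1^5·2; δ1: rk 9, SNF 1^9
degree 0: 6−6−0 = 0 → Ȟ^0 ≅ 0
degree 1: 15−9−6 = 0 plus torsion [2] → Ȟ^1 ≅ Z/2
degree 2: 10−0−9 = 1 → Ȟ^2 ≅ Z


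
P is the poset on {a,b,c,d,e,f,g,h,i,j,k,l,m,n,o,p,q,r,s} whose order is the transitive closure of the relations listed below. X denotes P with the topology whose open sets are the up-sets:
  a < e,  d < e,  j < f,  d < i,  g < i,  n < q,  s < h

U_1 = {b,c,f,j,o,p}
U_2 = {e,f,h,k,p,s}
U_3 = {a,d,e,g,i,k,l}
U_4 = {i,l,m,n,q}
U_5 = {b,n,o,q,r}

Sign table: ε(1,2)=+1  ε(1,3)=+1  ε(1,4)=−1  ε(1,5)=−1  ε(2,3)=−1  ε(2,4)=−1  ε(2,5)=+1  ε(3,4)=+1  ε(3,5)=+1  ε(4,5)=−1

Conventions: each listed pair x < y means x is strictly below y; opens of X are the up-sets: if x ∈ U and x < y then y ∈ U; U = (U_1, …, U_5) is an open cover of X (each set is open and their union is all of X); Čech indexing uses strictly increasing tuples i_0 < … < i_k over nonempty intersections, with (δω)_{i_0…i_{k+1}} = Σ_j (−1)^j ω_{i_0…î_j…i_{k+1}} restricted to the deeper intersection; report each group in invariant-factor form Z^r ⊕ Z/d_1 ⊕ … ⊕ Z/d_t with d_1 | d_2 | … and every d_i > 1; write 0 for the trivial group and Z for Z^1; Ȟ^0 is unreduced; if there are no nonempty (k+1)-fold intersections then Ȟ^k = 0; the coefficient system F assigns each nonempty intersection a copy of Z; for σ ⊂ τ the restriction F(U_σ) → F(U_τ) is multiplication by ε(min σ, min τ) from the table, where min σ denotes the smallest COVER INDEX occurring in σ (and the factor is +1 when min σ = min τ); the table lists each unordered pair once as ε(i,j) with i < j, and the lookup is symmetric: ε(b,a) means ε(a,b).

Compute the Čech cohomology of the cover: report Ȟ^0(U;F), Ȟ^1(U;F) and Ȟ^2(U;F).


Ȟ^0(U;F) ≅ 0, Ȟ^1(U;F) ≅ Z/2 and Ȟ^2(U;F) ≅ 0

nerve simplices:
  U12={f,p} U15={b,o} U23={e,k} U34={i,l} U45={n,q}
C dims 5,5; δ0: rk 5, SNF 1^4·2
degree 0: 5−5−0 = 0 → Ȟ^0 ≅ 0
degree 1: 5−0−5 = 0 plus torsion [2] → Ȟ^1 ≅ Z/2
degree 2: 0−0−0 = 0 → Ȟ^2 ≅ 0


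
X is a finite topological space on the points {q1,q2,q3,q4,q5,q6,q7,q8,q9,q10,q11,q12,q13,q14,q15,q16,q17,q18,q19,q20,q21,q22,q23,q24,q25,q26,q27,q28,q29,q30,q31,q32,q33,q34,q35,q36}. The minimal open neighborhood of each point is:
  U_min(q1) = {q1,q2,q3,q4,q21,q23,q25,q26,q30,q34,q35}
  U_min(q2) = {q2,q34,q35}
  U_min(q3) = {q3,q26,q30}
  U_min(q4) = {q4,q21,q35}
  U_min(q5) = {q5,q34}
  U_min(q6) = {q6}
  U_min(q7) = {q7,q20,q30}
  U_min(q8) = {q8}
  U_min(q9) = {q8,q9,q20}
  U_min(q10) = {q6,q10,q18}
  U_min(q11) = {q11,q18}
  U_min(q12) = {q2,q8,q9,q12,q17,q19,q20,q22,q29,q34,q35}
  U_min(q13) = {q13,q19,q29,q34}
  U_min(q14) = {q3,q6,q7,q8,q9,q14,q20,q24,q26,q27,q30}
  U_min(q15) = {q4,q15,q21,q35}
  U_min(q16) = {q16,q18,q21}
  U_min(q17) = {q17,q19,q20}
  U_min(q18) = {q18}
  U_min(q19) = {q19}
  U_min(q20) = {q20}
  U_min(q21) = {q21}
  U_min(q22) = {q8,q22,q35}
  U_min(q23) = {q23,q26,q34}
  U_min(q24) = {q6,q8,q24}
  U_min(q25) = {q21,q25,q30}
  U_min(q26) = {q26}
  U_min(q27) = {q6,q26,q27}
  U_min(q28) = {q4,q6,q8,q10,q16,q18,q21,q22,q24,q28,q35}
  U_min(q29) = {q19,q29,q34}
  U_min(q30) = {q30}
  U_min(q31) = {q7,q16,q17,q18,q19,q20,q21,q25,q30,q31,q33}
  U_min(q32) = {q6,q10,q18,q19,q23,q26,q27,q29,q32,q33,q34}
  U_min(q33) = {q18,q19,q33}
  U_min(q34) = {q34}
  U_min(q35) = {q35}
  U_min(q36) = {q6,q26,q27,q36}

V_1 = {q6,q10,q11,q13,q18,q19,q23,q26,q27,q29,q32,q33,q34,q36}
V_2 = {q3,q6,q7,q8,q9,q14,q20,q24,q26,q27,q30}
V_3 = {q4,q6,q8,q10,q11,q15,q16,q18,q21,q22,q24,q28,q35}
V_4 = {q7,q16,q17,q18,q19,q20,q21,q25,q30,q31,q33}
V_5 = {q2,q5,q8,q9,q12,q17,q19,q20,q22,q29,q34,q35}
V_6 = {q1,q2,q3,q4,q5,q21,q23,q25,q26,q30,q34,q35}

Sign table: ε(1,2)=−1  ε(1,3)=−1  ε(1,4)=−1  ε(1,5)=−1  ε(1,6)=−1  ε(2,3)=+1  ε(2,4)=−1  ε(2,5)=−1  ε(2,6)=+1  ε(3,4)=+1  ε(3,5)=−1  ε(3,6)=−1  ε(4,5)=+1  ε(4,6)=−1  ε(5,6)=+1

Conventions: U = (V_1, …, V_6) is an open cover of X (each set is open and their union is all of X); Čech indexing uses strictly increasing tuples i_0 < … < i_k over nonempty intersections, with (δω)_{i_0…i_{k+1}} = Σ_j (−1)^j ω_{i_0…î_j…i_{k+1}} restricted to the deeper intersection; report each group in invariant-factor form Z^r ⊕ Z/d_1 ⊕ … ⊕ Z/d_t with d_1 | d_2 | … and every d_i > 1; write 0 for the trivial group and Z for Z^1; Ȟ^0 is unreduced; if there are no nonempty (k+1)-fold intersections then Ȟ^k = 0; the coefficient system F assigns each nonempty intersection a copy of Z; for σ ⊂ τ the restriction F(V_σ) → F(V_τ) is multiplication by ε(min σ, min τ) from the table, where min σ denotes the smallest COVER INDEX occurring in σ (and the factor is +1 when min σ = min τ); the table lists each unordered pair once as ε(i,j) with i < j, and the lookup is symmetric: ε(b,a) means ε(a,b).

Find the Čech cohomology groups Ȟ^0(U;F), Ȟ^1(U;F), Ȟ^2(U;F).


Ȟ^0 ≅ 0, Ȟ^1 ≅ Z/2 and Ȟ^2 ≅ Z

nonempty overlaps:
  V12={q6,q26,q27} V13={q6,q10,q11,q18} V14={q18,q19,q33} V15={q19,q29,q34} V16={q23,q26,q34} V23={q6,q8,q24} V24={q7,q20,q30} V25={q8,q9,q20} V26={q3,q26,q30} V34={q16,q18,q21} V35={q8,q22,q35} V36={q4,q21,q35} V45={q17,q19,q20} V46={q21,q25,q30} V56={q2,q5,q34,q35}
  V123={q6} V126={q26} V134={q18} V145={q19} V156={q34} V235={q8} V245={q20} V246={q30} V346={q21} V356={q35}
C dims 6,15,10; δ0: rk 6, SNF 1^5·2; δ1: rk 9, SNF 1^9
degree 0: 6−6−0 = 0 → Ȟ^0 ≅ 0
degree 1: 15−9−6 = 0 plus torsion [2] → Ȟ^1 ≅ Z/2
degree 2: 10−0−9 = 1 → Ȟ^2 ≅ Z


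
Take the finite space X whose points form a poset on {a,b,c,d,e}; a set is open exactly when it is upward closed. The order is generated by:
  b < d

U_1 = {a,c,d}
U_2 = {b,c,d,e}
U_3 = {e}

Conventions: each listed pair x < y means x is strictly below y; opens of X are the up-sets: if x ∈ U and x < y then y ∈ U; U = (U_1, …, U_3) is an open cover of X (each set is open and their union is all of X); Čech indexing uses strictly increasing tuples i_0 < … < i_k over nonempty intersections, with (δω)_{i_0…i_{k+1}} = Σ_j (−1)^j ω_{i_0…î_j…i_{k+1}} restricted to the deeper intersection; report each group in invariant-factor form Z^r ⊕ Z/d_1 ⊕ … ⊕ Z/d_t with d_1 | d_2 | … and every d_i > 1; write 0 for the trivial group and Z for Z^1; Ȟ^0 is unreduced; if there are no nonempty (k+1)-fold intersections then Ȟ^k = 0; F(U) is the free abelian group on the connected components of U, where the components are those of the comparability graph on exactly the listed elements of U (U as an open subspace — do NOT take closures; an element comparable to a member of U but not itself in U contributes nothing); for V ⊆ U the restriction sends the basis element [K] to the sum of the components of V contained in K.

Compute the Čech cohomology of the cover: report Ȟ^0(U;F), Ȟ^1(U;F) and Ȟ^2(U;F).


nonempty overlaps:
  U12={c,d} U23={e}
components per intersection:
  U1: {a} {c} {d}
  U2: {b,d} {c} {e}
  U3: {e}
  U12: {c} {d}
  U23: {e}
C dims 7,3; δ0: rk 3, SNF 1^3
degree 0: 7−3−0 = 4 → Ȟ^0 ≅ Z^4
degree 1: 3−0−3 = 0 → Ȟ^1 ≅ 0
degree 2: 0−0−0 = 0 → Ȟ^2 ≅ 0

Ȟ^0(U;F) ≅ Z^4, Ȟ^1(U;F) ≅ 0 and Ȟ^2(U;F) ≅ 0


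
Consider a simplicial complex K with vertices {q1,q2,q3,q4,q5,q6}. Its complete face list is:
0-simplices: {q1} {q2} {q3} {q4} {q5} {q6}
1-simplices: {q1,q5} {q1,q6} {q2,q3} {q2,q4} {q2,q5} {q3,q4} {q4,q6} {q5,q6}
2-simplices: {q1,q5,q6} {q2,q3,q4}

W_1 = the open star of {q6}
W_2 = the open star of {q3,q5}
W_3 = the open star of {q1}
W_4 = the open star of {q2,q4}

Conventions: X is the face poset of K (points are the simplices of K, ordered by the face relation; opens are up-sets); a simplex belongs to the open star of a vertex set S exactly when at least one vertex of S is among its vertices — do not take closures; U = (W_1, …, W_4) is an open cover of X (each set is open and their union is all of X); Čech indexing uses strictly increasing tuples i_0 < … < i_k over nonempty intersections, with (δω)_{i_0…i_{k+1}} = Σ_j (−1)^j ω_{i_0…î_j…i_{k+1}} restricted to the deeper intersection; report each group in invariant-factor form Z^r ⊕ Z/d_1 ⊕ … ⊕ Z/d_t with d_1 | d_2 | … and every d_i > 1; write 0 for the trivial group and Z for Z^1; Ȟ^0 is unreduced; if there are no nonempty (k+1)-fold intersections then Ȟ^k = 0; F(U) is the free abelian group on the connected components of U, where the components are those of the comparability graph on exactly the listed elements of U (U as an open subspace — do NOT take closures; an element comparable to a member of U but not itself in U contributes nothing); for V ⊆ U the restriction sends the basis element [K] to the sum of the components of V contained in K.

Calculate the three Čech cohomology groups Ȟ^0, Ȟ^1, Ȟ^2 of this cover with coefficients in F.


nonempty intersections:
  W1={{q6},{q1,q6},{q4,q6},{q5,q6},{q1,q5,q6}} W2={{q3},{q5},{q1,q5},{q2,q3},{q2,q5},{q3,q4},{q5,q6},{q1,q5,q6},{q2,q3,q4}} W3={{q1},{q1,q5},{q1,q6},{q1,q5,q6}} W4={{q2},{q4},{q2,q3},{q2,q4},{q2,q5},{q3,q4},{q4,q6},{q2,q3,q4}}
  W12={{q5,q6},{q1,q5,q6}} W13={{q1,q6},{q1,q5,q6}} W14={{q4,q6}} W23={{q1,q5},{q1,q5,q6}} W24={{q2,q3},{q2,q5},{q3,q4},{q2,q3,q4}}
  W123={{q1,q5,q6}}
components per intersection:
  W1: {{q6},{q1,q6},{q4,q6},{q5,q6},{q1,q5,q6}}
  W2: {{q3},{q2,q3},{q3,q4},{q2,q3,q4}} {{q5},{q1,q5},{q2,q5},{q5,q6},{q1,q5,q6}}
  W3: {{q1},{q1,q5},{q1,q6},{q1,q5,q6}}
  W4: {{q2},{q4},{q2,q3},{q2,q4},{q2,q5},{q3,q4},{q4,q6},{q2,q3,q4}}
  W12: {{q5,q6},{q1,q5,q6}}
  W13: {{q1,q6},{q1,q5,q6}}
  W14: {{q4,q6}}
  W23: {{q1,q5},{q1,q5,q6}}
  W24: {{q2,q3},{q3,q4},{q2,q3,q4}} {{q2,q5}}
  W123: {{q1,q5,q6}}
C dims 5,6,1; δ0: rk 4, SNF 1^4; δ1: rk 1, SNF 1^1
Ȟ^0: (5−4)−0=1 ⇒ Z
Ȟ^1: (6−1)−4=1 ⇒ Z
Ȟ^2: (1−0)−1=0 ⇒ 0

Ȟ^0 ≅ Z, Ȟ^1 ≅ Z, Ȟ^2 ≅ 0


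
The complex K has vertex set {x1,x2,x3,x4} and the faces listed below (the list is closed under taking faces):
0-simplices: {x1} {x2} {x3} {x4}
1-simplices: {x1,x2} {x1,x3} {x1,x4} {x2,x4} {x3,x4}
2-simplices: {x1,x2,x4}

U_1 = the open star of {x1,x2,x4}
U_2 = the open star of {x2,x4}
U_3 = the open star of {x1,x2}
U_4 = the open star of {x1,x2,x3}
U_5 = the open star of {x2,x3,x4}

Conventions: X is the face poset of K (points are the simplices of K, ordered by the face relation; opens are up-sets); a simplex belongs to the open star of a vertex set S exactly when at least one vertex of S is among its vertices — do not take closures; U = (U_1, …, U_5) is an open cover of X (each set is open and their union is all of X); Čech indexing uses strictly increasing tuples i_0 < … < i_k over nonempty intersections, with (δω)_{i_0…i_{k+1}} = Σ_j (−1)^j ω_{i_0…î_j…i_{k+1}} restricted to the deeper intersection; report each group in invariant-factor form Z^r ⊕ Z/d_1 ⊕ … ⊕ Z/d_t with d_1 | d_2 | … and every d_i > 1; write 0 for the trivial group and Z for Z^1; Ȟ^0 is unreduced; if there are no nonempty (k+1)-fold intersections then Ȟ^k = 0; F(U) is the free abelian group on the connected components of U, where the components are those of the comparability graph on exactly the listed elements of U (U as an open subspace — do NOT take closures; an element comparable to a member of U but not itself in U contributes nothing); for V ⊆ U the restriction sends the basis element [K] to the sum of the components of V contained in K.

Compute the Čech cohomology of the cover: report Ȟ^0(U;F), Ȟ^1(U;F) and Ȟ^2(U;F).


Ȟ^0(U;F) ≅ Z; Ȟ^1(U;F) ≅ Z; Ȟ^2(U;F) ≅ 0

nonempty overlaps:
  U1={{x1},{x2},{x4},{x1,x2},{x1,x3},{x1,x4},{x2,x4},{x3,x4},{x1,x2,x4}} U2={{x2},{x4},{x1,x2},{x1,x4},{x2,x4},{x3,x4},{x1,x2,x4}} U3={{x1},{x2},{x1,x2},{x1,x3},{x1,x4},{x2,x4},{x1,x2,x4}} U4={{x1},{x2},{x3},{x1,x2},{x1,x3},{x1,x4},{x2,x4},{x3,x4},{x1,x2,x4}} U5={{x2},{x3},{x4},{x1,x2},{x1,x3},{x1,x4},{x2,x4},{x3,x4},{x1,x2,x4}}
  U12={{x2},{x4},{x1,x2},{x1,x4},{x2,x4},{x3,x4},{x1,x2,x4}} U13={{x1},{x2},{x1,x2},{x1,x3},{x1,x4},{x2,x4},{x1,x2,x4}} U14={{x1},{x2},{x1,x2},{x1,x3},{x1,x4},{x2,x4},{x3,x4},{x1,x2,x4}} U15={{x2},{x4},{x1,x2},{x1,x3},{x1,x4},{x2,x4},{x3,x4},{x1,x2,x4}} U23={{x2},{x1,x2},{x1,x4},{x2,x4},{x1,x2,x4}} U24={{x2},{x1,x2},{x1,x4},{x2,x4},{x3,x4},{x1,x2,x4}} U25={{x2},{x4},{x1,x2},{x1,x4},{x2,x4},{x3,x4},{x1,x2,x4}} U34={{x1},{x2},{x1,x2},{x1,x3},{x1,x4},{x2,x4},{x1,x2,x4}} U35={{x2},{x1,x2},{x1,x3},{x1,x4},{x2,x4},{x1,x2,x4}} U45={{x2},{x3},{x1,x2},{x1,x3},{x1,x4},{x2,x4},{x3,x4},{x1,x2,x4}}
  U123={{x2},{x1,x2},{x1,x4},{x2,x4},{x1,x2,x4}} U124={{x2},{x1,x2},{x1,x4},{x2,x4},{x3,x4},{x1,x2,x4}} U125={{x2},{x4},{x1,x2},{x1,x4},{x2,x4},{x3,x4},{x1,x2,x4}} U134={{x1},{x2},{x1,x2},{x1,x3},{x1,x4},{x2,x4},{x1,x2,x4}} U135={{x2},{x1,x2},{x1,x3},{x1,x4},{x2,x4},{x1,x2,x4}} U145={{x2},{x1,x2},{x1,x3},{x1,x4},{x2,x4},{x3,x4},{x1,x2,x4}} U234={{x2},{x1,x2},{x1,x4},{x2,x4},{x1,x2,x4}} U235={{x2},{x1,x2},{x1,x4},{x2,x4},{x1,x2,x4}} U245={{x2},{x1,x2},{x1,x4},{x2,x4},{x3,x4},{x1,x2,x4}} U345={{x2},{x1,x2},{x1,x3},{x1,x4},{x2,x4},{x1,x2,x4}}
  U1234={{x2},{x1,x2},{x1,x4},{x2,x4},{x1,x2,x4}} U1235={{x2},{x1,x2},{x1,x4},{x2,x4},{x1,x2,x4}} U1245={{x2},{x1,x2},{x1,x4},{x2,x4},{x3,x4},{x1,x2,x4}} U1345={{x2},{x1,x2},{x1,x3},{x1,x4},{x2,x4},{x1,x2,x4}} U2345={{x2},{x1,x2},{x1,x4},{x2,x4},{x1,x2,x4}}
  U12345={{x2},{x1,x2},{x1,x4},{x2,x4},{x1,x2,x4}}
components per intersection:
  U1: {{x1},{x2},{x4},{x1,x2},{x1,x3},{x1,x4},{x2,x4},{x3,x4},{x1,x2,x4}}
  U2: {{x2},{x4},{x1,x2},{x1,x4},{x2,x4},{x3,x4},{x1,x2,x4}}
  U3: {{x1},{x2},{x1,x2},{x1,x3},{x1,x4},{x2,x4},{x1,x2,x4}}
  U4: {{x1},{x2},{x3},{x1,x2},{x1,x3},{x1,x4},{x2,x4},{x3,x4},{x1,x2,x4}}
  U5: {{x2},{x3},{x4},{x1,x2},{x1,x3},{x1,x4},{x2,x4},{x3,x4},{x1,x2,x4}}
  U12: {{x2},{x4},{x1,x2},{x1,x4},{x2,x4},{x3,x4},{x1,x2,x4}}
  U13: {{x1},{x2},{x1,x2},{x1,x3},{x1,x4},{x2,x4},{x1,x2,x4}}
  U14: {{x1},{x2},{x1,x2},{x1,x3},{x1,x4},{x2,x4},{x1,x2,x4}} {{x3,x4}}
  U15: {{x2},{x4},{x1,x2},{x1,x4},{x2,x4},{x3,x4},{x1,x2,x4}} {{x1,x3}}
  U23: {{x2},{x1,x2},{x1,x4},{x2,x4},{x1,x2,x4}}
  U24: {{x2},{x1,x2},{x1,x4},{x2,x4},{x1,x2,x4}} {{x3,x4}}
  U25: {{x2},{x4},{x1,x2},{x1,x4},{x2,x4},{x3,x4},{x1,x2,x4}}
  U34: {{x1},{x2},{x1,x2},{x1,x3},{x1,x4},{x2,x4},{x1,x2,x4}}
  U35: {{x2},{x1,x2},{x1,x4},{x2,x4},{x1,x2,x4}} {{x1,x3}}
  U45: {{x2},{x1,x2},{x1,x4},{x2,x4},{x1,x2,x4}} {{x3},{x1,x3},{x3,x4}}
  U123: {{x2},{x1,x2},{x1,x4},{x2,x4},{x1,x2,x4}}
  U124: {{x2},{x1,x2},{x1,x4},{x2,x4},{x1,x2,x4}} {{x3,x4}}
  U125: {{x2},{x4},{x1,x2},{x1,x4},{x2,x4},{x3,x4},{x1,x2,x4}}
  U134: {{x1},{x2},{x1,x2},{x1,x3},{x1,x4},{x2,x4},{x1,x2,x4}}
  U135: {{x2},{x1,x2},{x1,x4},{x2,x4},{x1,x2,x4}} {{x1,x3}}
  U145: {{x2},{x1,x2},{x1,x4},{x2,x4},{x1,x2,x4}} {{x1,x3}} {{x3,x4}}
  U234: {{x2},{x1,x2},{x1,x4},{x2,x4},{x1,x2,x4}}
  U235: {{x2},{x1,x2},{x1,x4},{x2,x4},{x1,x2,x4}}
  U245: {{x2},{x1,x2},{x1,x4},{x2,x4},{x1,x2,x4}} {{x3,x4}}
  U345: {{x2},{x1,x2},{x1,x4},{x2,x4},{x1,x2,x4}} {{x1,x3}}
  U1234: {{x2},{x1,x2},{x1,x4},{x2,x4},{x1,x2,x4}}
  U1235: {{x2},{x1,x2},{x1,x4},{x2,x4},{x1,x2,x4}}
  U1245: {{x2},{x1,x2},{x1,x4},{x2,x4},{x1,x2,x4}} {{x3,x4}}
  U1345: {{x2},{x1,x2},{x1,x4},{x2,x4},{x1,x2,x4}} {{x1,x3}}
  U2345: {{x2},{x1,x2},{x1,x4},{x2,x4},{x1,x2,x4}}
  U12345: {{x2},{x1,x2},{x1,x4},{x2,x4},{x1,x2,x4}}
C dims 5,15,16,7; δ0: rk 4, SNF 1^4; δ1: rk 10, SNF 1^10; δ2: rk 6, SNF 1^6
degree 0: 5−4−0 = 1 → Ȟ^0 ≅ Z
degree 1: 15−10−4 = 1 → Ȟ^1 ≅ Z
degree 2: 16−6−10 = 0 → Ȟ^2 ≅ 0


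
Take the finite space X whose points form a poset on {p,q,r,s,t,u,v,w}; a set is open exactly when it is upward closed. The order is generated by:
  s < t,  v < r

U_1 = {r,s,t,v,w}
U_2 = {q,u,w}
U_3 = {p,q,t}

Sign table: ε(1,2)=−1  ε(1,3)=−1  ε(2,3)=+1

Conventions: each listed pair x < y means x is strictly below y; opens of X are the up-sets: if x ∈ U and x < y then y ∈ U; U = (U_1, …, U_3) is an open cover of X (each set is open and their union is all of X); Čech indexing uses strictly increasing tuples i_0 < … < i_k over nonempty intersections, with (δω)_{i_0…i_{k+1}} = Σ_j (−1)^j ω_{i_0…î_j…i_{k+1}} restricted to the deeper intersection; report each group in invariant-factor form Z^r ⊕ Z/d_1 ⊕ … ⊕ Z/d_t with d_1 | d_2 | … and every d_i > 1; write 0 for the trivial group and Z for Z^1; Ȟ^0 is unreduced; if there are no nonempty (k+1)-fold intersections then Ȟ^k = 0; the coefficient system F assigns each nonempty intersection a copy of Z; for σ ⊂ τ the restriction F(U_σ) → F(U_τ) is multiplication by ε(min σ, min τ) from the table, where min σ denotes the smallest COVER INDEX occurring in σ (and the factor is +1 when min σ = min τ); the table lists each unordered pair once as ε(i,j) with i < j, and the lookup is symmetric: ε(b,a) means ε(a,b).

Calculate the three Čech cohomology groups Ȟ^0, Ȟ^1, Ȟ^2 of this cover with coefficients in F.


nonempty overlaps:
  U12={w} U13={t} U23={q}
C dims 3,3; δ0: rk 2, SNF 1^2
degree 0: 3−2−0 = 1 → Ȟ^0 ≅ Z
degree 1: 3−0−2 = 1 → Ȟ^1 ≅ Z
degree 2: 0−0−0 = 0 → Ȟ^2 ≅ 0

Ȟ^0 ≅ Z; Ȟ^1 ≅ Z; Ȟ^2 ≅ 0


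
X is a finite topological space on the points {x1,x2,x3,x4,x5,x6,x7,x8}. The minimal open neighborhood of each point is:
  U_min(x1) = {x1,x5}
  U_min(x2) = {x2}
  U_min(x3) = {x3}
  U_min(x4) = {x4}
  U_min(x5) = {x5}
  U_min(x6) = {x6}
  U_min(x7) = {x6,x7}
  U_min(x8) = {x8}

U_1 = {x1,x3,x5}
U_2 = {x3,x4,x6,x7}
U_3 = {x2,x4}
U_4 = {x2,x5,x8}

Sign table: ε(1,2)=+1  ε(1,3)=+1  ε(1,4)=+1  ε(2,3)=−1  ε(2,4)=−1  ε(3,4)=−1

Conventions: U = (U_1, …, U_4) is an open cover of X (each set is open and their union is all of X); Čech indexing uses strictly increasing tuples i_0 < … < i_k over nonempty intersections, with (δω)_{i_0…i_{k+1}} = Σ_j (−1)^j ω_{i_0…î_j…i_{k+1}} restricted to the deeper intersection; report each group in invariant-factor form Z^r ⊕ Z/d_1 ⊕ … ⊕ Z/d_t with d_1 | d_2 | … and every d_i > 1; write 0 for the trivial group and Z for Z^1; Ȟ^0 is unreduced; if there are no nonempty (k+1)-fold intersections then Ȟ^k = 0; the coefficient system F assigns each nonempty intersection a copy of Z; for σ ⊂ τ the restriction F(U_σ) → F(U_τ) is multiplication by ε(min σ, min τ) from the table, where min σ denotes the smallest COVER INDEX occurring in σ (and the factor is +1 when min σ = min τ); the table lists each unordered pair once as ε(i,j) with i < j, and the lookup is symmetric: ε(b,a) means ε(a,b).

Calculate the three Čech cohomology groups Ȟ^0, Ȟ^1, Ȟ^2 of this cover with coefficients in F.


nonempty intersections:
  U12={x3} U14={x5} U23={x4} U34={x2}
C dims 4,4; δ0: rk 3, SNF 1^3
Ȟ^0: (4−3)−0=1 ⇒ Z
Ȟ^1: (4−0)−3=1 ⇒ Z
Ȟ^2: (0−0)−0=0 ⇒ 0

Ȟ^0 ≅ Z,  Ȟ^1 ≅ Z,  Ȟ^2 ≅ 0


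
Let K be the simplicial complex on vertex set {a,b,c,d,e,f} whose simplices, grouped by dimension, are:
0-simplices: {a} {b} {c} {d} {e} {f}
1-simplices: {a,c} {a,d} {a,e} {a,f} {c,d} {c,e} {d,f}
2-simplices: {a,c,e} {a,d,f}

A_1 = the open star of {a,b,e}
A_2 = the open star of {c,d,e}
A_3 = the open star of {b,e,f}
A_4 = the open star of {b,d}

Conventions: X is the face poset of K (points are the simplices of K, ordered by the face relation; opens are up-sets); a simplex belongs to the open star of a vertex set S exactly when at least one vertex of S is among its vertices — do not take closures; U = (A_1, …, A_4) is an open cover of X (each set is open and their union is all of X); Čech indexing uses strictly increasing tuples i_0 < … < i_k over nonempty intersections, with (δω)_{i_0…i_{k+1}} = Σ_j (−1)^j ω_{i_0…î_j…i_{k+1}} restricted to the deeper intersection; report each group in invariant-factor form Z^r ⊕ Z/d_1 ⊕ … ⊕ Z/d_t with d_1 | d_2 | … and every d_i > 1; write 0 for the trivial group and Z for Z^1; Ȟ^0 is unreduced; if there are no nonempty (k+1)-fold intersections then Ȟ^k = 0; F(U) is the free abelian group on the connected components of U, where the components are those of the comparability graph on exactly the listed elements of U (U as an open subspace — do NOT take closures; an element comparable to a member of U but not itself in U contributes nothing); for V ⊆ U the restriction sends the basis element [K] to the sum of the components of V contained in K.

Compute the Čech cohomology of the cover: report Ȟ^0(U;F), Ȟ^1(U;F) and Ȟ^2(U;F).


Ȟ^0(U;F) ≅ Z^2, Ȟ^1(U;F) ≅ Z, Ȟ^2(U;F) ≅ 0

nonempty intersections:
  A1={{a},{b},{e},{a,c},{a,d},{a,e},{a,f},{c,e},{a,c,e},{a,d,f}} A2={{c},{d},{e},{a,c},{a,d},{a,e},{c,d},{c,e},{d,f},{a,c,e},{a,d,f}} A3={{b},{e},{f},{a,e},{a,f},{c,e},{d,f},{a,c,e},{a,d,f}} A4={{b},{d},{a,d},{c,d},{d,f},{a,d,f}}
  A12={{e},{a,c},{a,d},{a,e},{c,e},{a,c,e},{a,d,f}} A13={{b},{e},{a,e},{a,f},{c,e},{a,c,e},{a,d,f}} A14={{b},{a,d},{a,d,f}} A23={{e},{a,e},{c,e},{d,f},{a,c,e},{a,d,f}} A24={{d},{a,d},{c,d},{d,f},{a,d,f}} A34={{b},{d,f},{a,d,f}}
  A123={{e},{a,e},{c,e},{a,c,e},{a,d,f}} A124={{a,d},{a,d,f}} A134={{b},{a,d,f}} A234={{d,f},{a,d,f}}
  A1234={{a,d,f}}
components per intersection:
  A1: {{a},{e},{a,c},{a,d},{a,e},{a,f},{c,e},{a,c,e},{a,d,f}} {{b}}
  A2: {{c},{d},{e},{a,c},{a,d},{a,e},{c,d},{c,e},{d,f},{a,c,e},{a,d,f}}
  A3: {{b}} {{e},{a,e},{c,e},{a,c,e}} {{f},{a,f},{d,f},{a,d,f}}
  A4: {{b}} {{d},{a,d},{c,d},{d,f},{a,d,f}}
  A12: {{e},{a,c},{a,e},{c,e},{a,c,e}} {{a,d},{a,d,f}}
  A13: {{b}} {{e},{a,e},{c,e},{a,c,e}} {{a,f},{a,d,f}}
  A14: {{b}} {{a,d},{a,d,f}}
  A23: {{e},{a,e},{c,e},{a,c,e}} {{d,f},{a,d,f}}
  A24: {{d},{a,d},{c,d},{d,f},{a,d,f}}
  A34: {{b}} {{d,f},{a,d,f}}
  A123: {{e},{a,e},{c,e},{a,c,e}} {{a,d,f}}
  A124: {{a,d},{a,d,f}}
  A134: {{b}} {{a,d,f}}
  A234: {{d,f},{a,d,f}}
  A1234: {{a,d,f}}
C dims 8,12,6,1; δ0: rk 6, SNF 1^6; δ1: rk 5, SNF 1^5; δ2: rk 1, SNF 1^1
Ȟ^0: (8−6)−0=2 ⇒ Z^2
Ȟ^1: (12−5)−6=1 ⇒ Z
Ȟ^2: (6−1)−5=0 ⇒ 0


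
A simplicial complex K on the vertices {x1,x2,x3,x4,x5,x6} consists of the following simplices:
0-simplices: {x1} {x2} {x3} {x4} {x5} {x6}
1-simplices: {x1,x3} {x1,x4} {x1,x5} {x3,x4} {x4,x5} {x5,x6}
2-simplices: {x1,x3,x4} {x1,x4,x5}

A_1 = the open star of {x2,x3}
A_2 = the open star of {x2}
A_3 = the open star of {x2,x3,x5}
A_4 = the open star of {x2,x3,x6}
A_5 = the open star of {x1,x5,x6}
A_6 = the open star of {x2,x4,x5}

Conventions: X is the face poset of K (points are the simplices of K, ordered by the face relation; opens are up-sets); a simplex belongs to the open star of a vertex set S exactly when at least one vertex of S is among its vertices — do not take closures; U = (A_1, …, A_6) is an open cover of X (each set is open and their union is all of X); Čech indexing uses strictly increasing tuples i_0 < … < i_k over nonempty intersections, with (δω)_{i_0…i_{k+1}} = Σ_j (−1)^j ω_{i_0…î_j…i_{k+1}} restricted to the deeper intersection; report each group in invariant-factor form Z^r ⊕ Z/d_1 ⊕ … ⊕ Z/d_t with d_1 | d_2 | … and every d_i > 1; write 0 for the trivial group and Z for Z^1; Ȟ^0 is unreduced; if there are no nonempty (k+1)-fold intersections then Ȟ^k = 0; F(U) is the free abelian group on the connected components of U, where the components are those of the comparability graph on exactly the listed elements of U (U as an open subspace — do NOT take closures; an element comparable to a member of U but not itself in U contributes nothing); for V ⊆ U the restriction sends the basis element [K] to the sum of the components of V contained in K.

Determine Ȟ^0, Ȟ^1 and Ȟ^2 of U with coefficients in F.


Ȟ^0 ≅ Z^2,  Ȟ^1 ≅ 0,  Ȟ^2 ≅ 0

intersection data:
  A1={{x2},{x3},{x1,x3},{x3,x4},{x1,x3,x4}} A2={{x2}} A3={{x2},{x3},{x5},{x1,x3},{x1,x5},{x3,x4},{x4,x5},{x5,x6},{x1,x3,x4},{x1,x4,x5}} A4={{x2},{x3},{x6},{x1,x3},{x3,x4},{x5,x6},{x1,x3,x4}} A5={{x1},{x5},{x6},{x1,x3},{x1,x4},{x1,x5},{x4,x5},{x5,x6},{x1,x3,x4},{x1,x4,x5}} A6={{x2},{x4},{x5},{x1,x4},{x1,x5},{x3,x4},{x4,x5},{x5,x6},{x1,x3,x4},{x1,x4,x5}}
  A12={{x2}} A13={{x2},{x3},{x1,x3},{x3,x4},{x1,x3,x4}} A14={{x2},{x3},{x1,x3},{x3,x4},{x1,x3,x4}} A15={{x1,x3},{x1,x3,x4}} A16={{x2},{x3,x4},{x1,x3,x4}} A23={{x2}} A24={{x2}} A26={{x2}} A34={{x2},{x3},{x1,x3},{x3,x4},{x5,x6},{x1,x3,x4}} A35={{x5},{x1,x3},{x1,x5},{x4,x5},{x5,x6},{x1,x3,x4},{x1,x4,x5}} A36={{x2},{x5},{x1,x5},{x3,x4},{x4,x5},{x5,x6},{x1,x3,x4},{x1,x4,x5}} A45={{x6},{x1,x3},{x5,x6},{x1,x3,x4}} A46={{x2},{x3,x4},{x5,x6},{x1,x3,x4}} A56={{x5},{x1,x4},{x1,x5},{x4,x5},{x5,x6},{x1,x3,x4},{x1,x4,x5}}
  A123={{x2}} A124={{x2}} A126={{x2}} A134={{x2},{x3},{x1,x3},{x3,x4},{x1,x3,x4}} A135={{x1,x3},{x1,x3,x4}} A136={{x2},{x3,x4},{x1,x3,x4}} A145={{x1,x3},{x1,x3,x4}} A146={{x2},{x3,x4},{x1,x3,x4}} A156={{x1,x3,x4}} A234={{x2}} A236={{x2}} A246={{x2}} A345={{x1,x3},{x5,x6},{x1,x3,x4}} A346={{x2},{x3,x4},{x5,x6},{x1,x3,x4}} A356={{x5},{x1,x5},{x4,x5},{x5,x6},{x1,x3,x4},{x1,x4,x5}} A456={{x5,x6},{x1,x3,x4}}
  A1234={{x2}} A1236={{x2}} A1246={{x2}} A1345={{x1,x3},{x1,x3,x4}} A1346={{x2},{x3,x4},{x1,x3,x4}} A1356={{x1,x3,x4}} A1456={{x1,x3,x4}} A2346={{x2}} A3456={{x5,x6},{x1,x3,x4}}
  A12346={{x2}} A13456={{x1,x3,x4}}
components per intersection:
  A1: {{x2}} {{x3},{x1,x3},{x3,x4},{x1,x3,x4}}
  A2: {{x2}}
  A3: {{x2}} {{x3},{x1,x3},{x3,x4},{x1,x3,x4}} {{x5},{x1,x5},{x4,x5},{x5,x6},{x1,x4,x5}}
  A4: {{x2}} {{x3},{x1,x3},{x3,x4},{x1,x3,x4}} {{x6},{x5,x6}}
  A5: {{x1},{x5},{x6},{x1,x3},{x1,x4},{x1,x5},{x4,x5},{x5,x6},{x1,x3,x4},{x1,x4,x5}}
  A6: {{x2}} {{x4},{x5},{x1,x4},{x1,x5},{x3,x4},{x4,x5},{x5,x6},{x1,x3,x4},{x1,x4,x5}}
  A12: {{x2}}
  A13: {{x2}} {{x3},{x1,x3},{x3,x4},{x1,x3,x4}}
  A14: {{x2}} {{x3},{x1,x3},{x3,x4},{x1,x3,x4}}
  A15: {{x1,x3},{x1,x3,x4}}
  A16: {{x2}} {{x3,x4},{x1,x3,x4}}
  A23: {{x2}}
  A24: {{x2}}
  A26: {{x2}}
  A34: {{x2}} {{x3},{x1,x3},{x3,x4},{x1,x3,x4}} {{x5,x6}}
  A35: {{x5},{x1,x5},{x4,x5},{x5,x6},{x1,x4,x5}} {{x1,x3},{x1,x3,x4}}
  A36: {{x2}} {{x5},{x1,x5},{x4,x5},{x5,x6},{x1,x4,x5}} {{x3,x4},{x1,x3,x4}}
  A45: {{x6},{x5,x6}} {{x1,x3},{x1,x3,x4}}
  A46: {{x2}} {{x3,x4},{x1,x3,x4}} {{x5,x6}}
  A56: {{x5},{x1,x4},{x1,x5},{x4,x5},{x5,x6},{x1,x3,x4},{x1,x4,x5}}
  A123: {{x2}}
  A124: {{x2}}
  A126: {{x2}}
  A134: {{x2}} {{x3},{x1,x3},{x3,x4},{x1,x3,x4}}
  A135: {{x1,x3},{x1,x3,x4}}
  A136: {{x2}} {{x3,x4},{x1,x3,x4}}
  A145: {{x1,x3},{x1,x3,x4}}
  A146: {{x2}} {{x3,x4},{x1,x3,x4}}
  A156: {{x1,x3,x4}}
  A234: {{x2}}
  A236: {{x2}}
  A246: {{x2}}
  A345: {{x1,x3},{x1,x3,x4}} {{x5,x6}}
  A346: {{x2}} {{x3,x4},{x1,x3,x4}} {{x5,x6}}
  A356: {{x5},{x1,x5},{x4,x5},{x5,x6},{x1,x4,x5}} {{x1,x3,x4}}
  A456: {{x5,x6}} {{x1,x3,x4}}
  A1234: {{x2}}
  A1236: {{x2}}
  A1246: {{x2}}
  A1345: {{x1,x3},{x1,x3,x4}}
  A1346: {{x2}} {{x3,x4},{x1,x3,x4}}
  A1356: {{x1,x3,x4}}
  A1456: {{x1,x3,x4}}
  A2346: {{x2}}
  A3456: {{x5,x6}} {{x1,x3,x4}}
  A12346: {{x2}}
  A13456: {{x1,x3,x4}}
C dims 12,25,24,11; δ0: rk 10, SNF 1^10; δ1: rk 15, SNF 1^15; δ2: rk 9, SNF 1^9
Ȟ^0 = (12 − 10) − 0 = 2, so Ȟ^0 ≅ Z^2
Ȟ^1 = (25 − 15) − 10 = 0, so Ȟ^1 ≅ 0
Ȟ^2 = (24 − 9) − 15 = 0, so Ȟ^2 ≅ 0


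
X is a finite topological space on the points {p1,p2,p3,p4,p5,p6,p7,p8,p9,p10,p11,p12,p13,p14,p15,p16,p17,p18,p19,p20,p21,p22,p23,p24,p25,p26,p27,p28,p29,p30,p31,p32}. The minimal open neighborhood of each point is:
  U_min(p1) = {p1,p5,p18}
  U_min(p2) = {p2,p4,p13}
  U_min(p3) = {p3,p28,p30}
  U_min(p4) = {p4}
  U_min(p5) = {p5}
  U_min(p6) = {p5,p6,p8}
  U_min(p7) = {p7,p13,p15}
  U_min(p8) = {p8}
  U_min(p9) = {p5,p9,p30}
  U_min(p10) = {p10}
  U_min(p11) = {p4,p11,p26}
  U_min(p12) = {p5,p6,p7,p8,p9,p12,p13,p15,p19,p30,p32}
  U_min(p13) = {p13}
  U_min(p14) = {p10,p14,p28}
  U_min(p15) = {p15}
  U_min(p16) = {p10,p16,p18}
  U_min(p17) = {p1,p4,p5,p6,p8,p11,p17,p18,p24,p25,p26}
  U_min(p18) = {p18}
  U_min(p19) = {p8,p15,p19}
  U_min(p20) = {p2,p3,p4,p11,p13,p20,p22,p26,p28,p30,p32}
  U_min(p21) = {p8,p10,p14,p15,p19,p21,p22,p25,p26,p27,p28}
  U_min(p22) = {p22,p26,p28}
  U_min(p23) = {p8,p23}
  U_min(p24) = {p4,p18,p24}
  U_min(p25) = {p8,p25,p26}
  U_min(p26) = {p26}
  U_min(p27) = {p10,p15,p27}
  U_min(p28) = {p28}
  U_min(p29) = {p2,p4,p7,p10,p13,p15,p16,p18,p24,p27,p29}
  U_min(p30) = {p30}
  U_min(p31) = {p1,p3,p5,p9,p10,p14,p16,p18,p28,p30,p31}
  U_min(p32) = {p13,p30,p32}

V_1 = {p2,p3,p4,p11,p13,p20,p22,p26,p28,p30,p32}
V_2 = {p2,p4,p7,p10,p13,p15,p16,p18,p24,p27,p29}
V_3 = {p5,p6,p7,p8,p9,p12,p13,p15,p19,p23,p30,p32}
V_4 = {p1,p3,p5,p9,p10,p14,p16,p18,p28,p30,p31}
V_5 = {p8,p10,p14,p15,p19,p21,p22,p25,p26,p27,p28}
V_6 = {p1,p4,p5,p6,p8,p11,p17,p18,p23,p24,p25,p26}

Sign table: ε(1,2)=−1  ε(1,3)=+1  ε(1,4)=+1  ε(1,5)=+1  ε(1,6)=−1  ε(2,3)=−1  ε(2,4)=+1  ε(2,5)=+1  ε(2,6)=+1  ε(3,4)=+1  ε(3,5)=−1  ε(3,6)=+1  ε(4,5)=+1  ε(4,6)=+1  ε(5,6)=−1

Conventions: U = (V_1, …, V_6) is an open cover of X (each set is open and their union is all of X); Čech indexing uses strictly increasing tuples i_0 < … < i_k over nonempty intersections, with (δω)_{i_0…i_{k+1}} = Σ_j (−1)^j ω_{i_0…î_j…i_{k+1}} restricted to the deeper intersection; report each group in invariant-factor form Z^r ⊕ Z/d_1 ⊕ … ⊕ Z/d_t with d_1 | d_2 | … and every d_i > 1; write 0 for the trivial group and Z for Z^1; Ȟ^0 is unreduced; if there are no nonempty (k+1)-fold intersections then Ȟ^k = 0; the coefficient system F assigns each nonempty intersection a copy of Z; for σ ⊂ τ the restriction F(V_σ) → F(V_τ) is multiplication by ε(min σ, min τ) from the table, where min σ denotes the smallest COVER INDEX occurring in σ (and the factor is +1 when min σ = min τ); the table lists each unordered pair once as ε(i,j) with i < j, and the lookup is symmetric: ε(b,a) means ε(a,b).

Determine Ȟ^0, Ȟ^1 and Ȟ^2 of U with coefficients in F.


Ȟ^0(U;F) ≅ 0, Ȟ^1(U;F) ≅ Z/2 and Ȟ^2(U;F) ≅ Z

cover nerve:
  V12={p2,p4,p13} V13={p13,p30,p32} V14={p3,p28,p30} V15={p22,p26,p28} V16={p4,p11,p26} V23={p7,p13,p15} V24={p10,p16,p18} V25={p10,p15,p27} V26={p4,p18,p24} V34={p5,p9,p30} V35={p8,p15,p19} V36={p5,p6,p8,p23} V45={p10,p14,p28} V46={p1,p5,p18} V56={p8,p25,p26}
  V123={p13} V126={p4} V134={p30} V145={p28} V156={p26} V235={p15} V245={p10} V246={p18} V346={p5} V356={p8}
C dims 6,15,10; δ0: rk 6, SNF 1^5·2; δ1: rk 9, SNF 1^9
Ȟ^0: (6−6)−0=0 ⇒ 0
Ȟ^1: (15−9)−6=0 plus torsion [2] ⇒ Z/2
Ȟ^2: (10−0)−9=1 ⇒ Z


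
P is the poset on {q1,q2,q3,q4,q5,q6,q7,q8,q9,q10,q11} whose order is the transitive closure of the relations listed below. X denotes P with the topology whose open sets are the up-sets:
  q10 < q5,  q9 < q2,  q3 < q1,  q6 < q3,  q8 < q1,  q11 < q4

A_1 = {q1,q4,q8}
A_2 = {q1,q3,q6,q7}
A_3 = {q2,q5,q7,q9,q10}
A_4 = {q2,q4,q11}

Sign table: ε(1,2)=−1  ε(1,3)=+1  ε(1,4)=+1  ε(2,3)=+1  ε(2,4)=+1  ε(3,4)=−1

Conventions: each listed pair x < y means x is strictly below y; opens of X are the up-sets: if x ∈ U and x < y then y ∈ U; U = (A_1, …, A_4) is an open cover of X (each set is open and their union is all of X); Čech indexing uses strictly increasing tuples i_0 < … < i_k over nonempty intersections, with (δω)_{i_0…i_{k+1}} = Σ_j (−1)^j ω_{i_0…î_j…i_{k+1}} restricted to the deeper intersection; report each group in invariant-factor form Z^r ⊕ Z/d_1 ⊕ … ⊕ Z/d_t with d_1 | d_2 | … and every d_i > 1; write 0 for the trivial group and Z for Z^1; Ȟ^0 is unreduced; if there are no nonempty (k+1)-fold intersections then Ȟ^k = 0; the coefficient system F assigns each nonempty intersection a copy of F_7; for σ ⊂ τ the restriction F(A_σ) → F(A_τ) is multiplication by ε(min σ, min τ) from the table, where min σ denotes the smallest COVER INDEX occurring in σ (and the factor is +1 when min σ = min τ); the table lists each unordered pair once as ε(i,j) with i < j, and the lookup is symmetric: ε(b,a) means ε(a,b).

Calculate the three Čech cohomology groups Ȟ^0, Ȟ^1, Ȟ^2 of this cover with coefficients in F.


nerve simplices:
  A12={q1} A14={q4} A23={q7} A34={q2}
C dims 4,4; δ0: rk_F7 3
degree 0: 4−3−0 = 1 → Ȟ^0 ≅ Z/7
degree 1: 4−0−3 = 1 → Ȟ^1 ≅ Z/7
degree 2: 0−0−0 = 0 → Ȟ^2 ≅ 0

Ȟ^0(U;F) ≅ Z/7; Ȟ^1(U;F) ≅ Z/7; Ȟ^2(U;F) ≅ 0
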